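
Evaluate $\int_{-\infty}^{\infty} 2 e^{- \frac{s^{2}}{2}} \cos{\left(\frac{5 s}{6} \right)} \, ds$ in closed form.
$\frac{2 \sqrt{2} \sqrt{\pi}}{e^{\frac{25}{72}}}$

Define $I(b) = \int_{-\infty}^{\infty} 2 e^{- \frac{s^{2}}{2}} \cos{\left(b s \right)} \, ds$.

Differentiating under the integral sign,
$$I'(b) = \int_{-\infty}^{\infty} - 2 s e^{- \frac{s^{2}}{2}} \sin{\left(b s \right)} \, ds.$$

Integrate $\int_{-\infty}^{\infty} s \sin(b s)\, e^{- \frac{s^{2}}{2}}\, ds$ by parts with $u = \sin(b s)$ and $dv = s\, e^{- \frac{s^{2}}{2}}\, ds$, giving $v = - e^{- \frac{s^{2}}{2}}$. The boundary term vanishes and
$$\int_{-\infty}^{\infty} s \sin(b s)\, e^{- \frac{s^{2}}{2}}\, ds = b \int_{-\infty}^{\infty} \cos(b s)\, e^{- \frac{s^{2}}{2}}\, ds,$$
so $I'(b) = - b\, I(b)$.

This is a separable first-order ODE; solving with the initial condition $I(0) = \int_{-\infty}^{\infty} 2 e^{- \frac{s^{2}}{2}}\,ds = 2 \sqrt{2} \sqrt{\pi}$ gives
$$I(b) = 2 \sqrt{2} \sqrt{\pi} e^{- \frac{b^{2}}{2}}.$$

Setting $b = \frac{5}{6}$:
$$I = \frac{2 \sqrt{2} \sqrt{\pi}}{e^{\frac{25}{72}}}.$$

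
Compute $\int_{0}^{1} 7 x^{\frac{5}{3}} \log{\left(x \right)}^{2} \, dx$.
$\frac{189}{256}$

Start from the elementary integral
$$J(a) = \int_{0}^{1} 7 x^{a} \, dx = \frac{7}{a + 1}.$$

Differentiating under the integral sign brings down a factor of $\ln x$:
$$\frac{dJ}{da} = \int_{0}^{1} 7 x^{a} \log{\left(x \right)} \, dx = - \frac{7}{\left(a + 1\right)^{2}}.$$

Repeating twice in total — each differentiation brings down another $\ln x$ — gives
$$\frac{d^{2}J}{da^{2}} = \int_{0}^{1} 7 x^{a} \log{\left(x \right)}^{2} \, dx = \frac{14}{\left(a + 1\right)^{3}},$$
and the integrand here is exactly the target integrand, so $I = \frac{14}{\left(a + 1\right)^{3}}$.

Setting $a = \frac{5}{3}$:
$$I = \frac{189}{256}.$$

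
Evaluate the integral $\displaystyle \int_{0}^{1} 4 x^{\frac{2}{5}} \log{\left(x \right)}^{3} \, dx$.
$- \frac{15000}{2401}$

Consider the simpler parametrised integral
$$J(a) = \int_{0}^{1} 4 x^{a} \, dx = \frac{4}{a + 1}.$$

Differentiating under the integral sign brings down a factor of $\ln x$:
$$\frac{dJ}{da} = \int_{0}^{1} 4 x^{a} \log{\left(x \right)} \, dx = - \frac{4}{\left(a + 1\right)^{2}}.$$

Repeating $3$ times in total — each differentiation brings down another $\ln x$ — gives
$$\frac{d^{3}J}{da^{3}} = \int_{0}^{1} 4 x^{a} \log{\left(x \right)}^{3} \, dx = - \frac{24}{\left(a + 1\right)^{4}},$$
and the integrand here is exactly the target integrand, so $I = - \frac{24}{\left(a + 1\right)^{4}}$.

Setting $a = \frac{2}{5}$:
$$I = - \frac{15000}{2401}.$$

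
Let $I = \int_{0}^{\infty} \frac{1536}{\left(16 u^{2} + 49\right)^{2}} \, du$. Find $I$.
$\frac{96 \pi}{343}$

Begin with the known result
$$J(a) = \int_{0}^{\infty} \frac{6}{a^{2} + u^{2}} \, du = \frac{3 \pi}{a}.$$

Differentiating under the integral sign with respect to $a$,
$$\frac{dJ}{da} = \int_{0}^{\infty} - \frac{12 a}{\left(a^{2} + u^{2}\right)^{2}} \, du = - \frac{3 \pi}{a^{2}},$$
so $\int_{0}^{\infty} \frac{6}{\left(a^{2} + u^{2}\right)^{2}} \, du = \frac{3 \pi}{2 a^{3}}$.

Setting $a = \frac{7}{4}$:
$$I = \frac{96 \pi}{343}.$$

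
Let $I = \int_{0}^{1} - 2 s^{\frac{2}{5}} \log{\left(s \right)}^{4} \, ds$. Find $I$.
$- \frac{150000}{16807}$

Consider the simpler parametrised integral
$$J(a) = \int_{0}^{1} - 2 s^{a} \, ds = - \frac{2}{a + 1}.$$

Differentiating under the integral sign brings down a factor of $\ln s$:
$$\frac{dJ}{da} = \int_{0}^{1} - 2 s^{a} \log{\left(s \right)} \, ds = \frac{2}{\left(a + 1\right)^{2}}.$$

Repeating $4$ times in total — each differentiation brings down another $\ln s$ — gives
$$\frac{d^{4}J}{da^{4}} = \int_{0}^{1} - 2 s^{a} \log{\left(s \right)}^{4} \, ds = - \frac{48}{\left(a + 1\right)^{5}},$$
and the integrand here is exactly the target integrand, so $I = - \frac{48}{\left(a + 1\right)^{5}}$.

Setting $a = \frac{2}{5}$:
$$I = - \frac{150000}{16807}.$$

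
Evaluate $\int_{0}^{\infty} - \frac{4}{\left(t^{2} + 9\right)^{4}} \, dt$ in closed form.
$- \frac{5 \pi}{17496}$

Start from the standard arctangent integral
$$J(a) = \int_{0}^{\infty} - \frac{4}{a^{2} + t^{2}} \, dt = - \frac{2 \pi}{a}.$$

Differentiating under the integral sign with respect to $a$,
$$\frac{dJ}{da} = \int_{0}^{\infty} \frac{8 a}{\left(a^{2} + t^{2}\right)^{2}} \, dt = \frac{2 \pi}{a^{2}},$$
so $\int_{0}^{\infty} - \frac{4}{\left(a^{2} + t^{2}\right)^{2}} \, dt = - \frac{\pi}{a^{3}}$.

Repeating — each differentiation of $1/(t^2+a^2)^j$ produces $-2ja/(t^2+a^2)^{j+1}$ — and dividing through by $-2ja$ at each step yields, after $3$ differentiations in total,
$$\int_{0}^{\infty} - \frac{4}{\left(a^{2} + t^{2}\right)^{4}} \, dt = - \frac{5 \pi}{8 a^{7}}.$$

Setting $a = 3$:
$$I = - \frac{5 \pi}{17496}.$$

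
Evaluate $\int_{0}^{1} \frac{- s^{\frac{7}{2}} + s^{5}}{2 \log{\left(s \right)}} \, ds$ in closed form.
$- \frac{\log{\left(3 \right)}}{2} + \log{\left(2 \right)}$

Replace the exponent $5$ by a parameter $a$: let $I(a) = \int_{0}^{1} \frac{- s^{\frac{7}{2}} + s^{a}}{2 \log{\left(s \right)}} \, ds$.

Since $\dfrac{\partial}{\partial a}\,s^{a} = s^{a} \ln s$, the $\ln s$ in the denominator cancels and
$$\frac{dI}{da} = \int_{0}^{1} \frac{1}{2} s^{a} \, ds = \frac{1}{2} \left[\frac{s^{a+1}}{a+1}\right]_0^1 = \frac{1}{2 \left(a + 1\right)}.$$

Integrating with respect to $a$ gives $I(a) = \frac{\log{\left(a + 1 \right)}}{2} - \log{\left(3 \right)} + \frac{\log{\left(2 \right)}}{2} + C$.

At $a = \frac{7}{2}$ the integrand is identically $0$, so $I(\frac{7}{2}) = 0$. The closed form gives $0$, hence $C = 0$.

Setting $a = 5$:
$$I = - \frac{\log{\left(3 \right)}}{2} + \log{\left(2 \right)}.$$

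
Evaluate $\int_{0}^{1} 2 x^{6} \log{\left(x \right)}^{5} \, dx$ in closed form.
$- \frac{240}{117649}$

Start from the elementary integral
$$J(a) = \int_{0}^{1} 2 x^{a} \, dx = \frac{2}{a + 1}.$$

Differentiating under the integral sign brings down a factor of $\ln x$:
$$\frac{dJ}{da} = \int_{0}^{1} 2 x^{a} \log{\left(x \right)} \, dx = - \frac{2}{\left(a + 1\right)^{2}}.$$

Repeating $5$ times in total — each differentiation brings down another $\ln x$ — gives
$$\frac{d^{5}J}{da^{5}} = \int_{0}^{1} 2 x^{a} \log{\left(x \right)}^{5} \, dx = - \frac{240}{\left(a + 1\right)^{6}},$$
and the integrand here is exactly the target integrand, so $I = - \frac{240}{\left(a + 1\right)^{6}}$.

Setting $a = 6$:
$$I = - \frac{240}{117649}.$$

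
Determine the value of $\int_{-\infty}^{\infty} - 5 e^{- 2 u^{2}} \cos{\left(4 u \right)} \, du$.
$- \frac{5 \sqrt{2} \sqrt{\pi}}{2 e^{2}}$

Treat the cosine frequency as a parameter and define $I(b) = \int_{-\infty}^{\infty} - 5 e^{- 2 u^{2}} \cos{\left(b u \right)} \, du$.

Differentiating under the integral sign,
$$I'(b) = \int_{-\infty}^{\infty} 5 u e^{- 2 u^{2}} \sin{\left(b u \right)} \, du.$$

Integrate $\int_{-\infty}^{\infty} u \sin(b u)\, e^{- 2 u^{2}}\, du$ by parts with $w = \sin(b u)$ and $dv = u\, e^{- 2 u^{2}}\, du$, giving $v = - \frac{e^{- 2 u^{2}}}{4}$. The boundary term vanishes and
$$\int_{-\infty}^{\infty} u \sin(b u)\, e^{- 2 u^{2}}\, du = \frac{b}{4} \int_{-\infty}^{\infty} \cos(b u)\, e^{- 2 u^{2}}\, du,$$
so $I'(b) = - \frac{b}{4}\, I(b)$.

This is a separable first-order ODE; solving with the initial condition $I(0) = \int_{-\infty}^{\infty} - 5 e^{- 2 u^{2}}\,du = - \frac{5 \sqrt{2} \sqrt{\pi}}{2}$ gives
$$I(b) = - \frac{5 \sqrt{2} \sqrt{\pi} e^{- \frac{b^{2}}{8}}}{2}.$$

Setting $b = 4$:
$$I = - \frac{5 \sqrt{2} \sqrt{\pi}}{2 e^{2}}.$$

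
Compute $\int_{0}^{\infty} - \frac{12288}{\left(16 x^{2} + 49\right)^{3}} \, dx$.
$- \frac{576 \pi}{16807}$

Start from the standard arctangent integral
$$J(a) = \int_{0}^{\infty} - \frac{3}{a^{2} + x^{2}} \, dx = - \frac{3 \pi}{2 a}.$$

Differentiating under the integral sign with respect to $a$,
$$\frac{dJ}{da} = \int_{0}^{\infty} \frac{6 a}{\left(a^{2} + x^{2}\right)^{2}} \, dx = \frac{3 \pi}{2 a^{2}},$$
so $\int_{0}^{\infty} - \frac{3}{\left(a^{2} + x^{2}\right)^{2}} \, dx = - \frac{3 \pi}{4 a^{3}}$.

Repeating — each differentiation of $1/(x^2+a^2)^j$ produces $-2ja/(x^2+a^2)^{j+1}$ — and dividing through by $-2ja$ at each step yields, after $2$ differentiations in total,
$$\int_{0}^{\infty} - \frac{3}{\left(a^{2} + x^{2}\right)^{3}} \, dx = - \frac{9 \pi}{16 a^{5}}.$$

Setting $a = \frac{7}{4}$:
$$I = - \frac{576 \pi}{16807}.$$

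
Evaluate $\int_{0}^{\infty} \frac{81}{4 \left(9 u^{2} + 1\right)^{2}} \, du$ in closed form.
$\frac{27 \pi}{16}$

Begin with the known result
$$J(a) = \int_{0}^{\infty} \frac{1}{4 \left(a^{2} + u^{2}\right)} \, du = \frac{\pi}{8 a}.$$

Differentiating under the integral sign with respect to $a$,
$$\frac{dJ}{da} = \int_{0}^{\infty} - \frac{a}{2 \left(a^{2} + u^{2}\right)^{2}} \, du = - \frac{\pi}{8 a^{2}},$$
so $\int_{0}^{\infty} \frac{1}{4 \left(a^{2} + u^{2}\right)^{2}} \, du = \frac{\pi}{16 a^{3}}$.

Setting $a = \frac{1}{3}$:
$$I = \frac{27 \pi}{16}.$$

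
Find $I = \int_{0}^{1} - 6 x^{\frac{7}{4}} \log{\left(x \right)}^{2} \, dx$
$- \frac{768}{1331}$

Consider the simpler parametrised integral
$$J(a) = \int_{0}^{1} - 6 x^{a} \, dx = - \frac{6}{a + 1}.$$

Differentiating under the integral sign brings down a factor of $\ln x$:
$$\frac{dJ}{da} = \int_{0}^{1} - 6 x^{a} \log{\left(x \right)} \, dx = \frac{6}{\left(a + 1\right)^{2}}.$$

Repeating twice in total — each differentiation brings down another $\ln x$ — gives
$$\frac{d^{2}J}{da^{2}} = \int_{0}^{1} - 6 x^{a} \log{\left(x \right)}^{2} \, dx = - \frac{12}{\left(a + 1\right)^{3}},$$
and the integrand here is exactly the target integrand, so $I = - \frac{12}{\left(a + 1\right)^{3}}$.

Setting $a = \frac{7}{4}$:
$$I = - \frac{768}{1331}.$$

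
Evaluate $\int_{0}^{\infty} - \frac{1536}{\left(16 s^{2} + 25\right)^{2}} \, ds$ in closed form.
$- \frac{96 \pi}{125}$

Start from the standard arctangent integral
$$J(a) = \int_{0}^{\infty} - \frac{6}{a^{2} + s^{2}} \, ds = - \frac{3 \pi}{a}.$$

Differentiating under the integral sign with respect to $a$,
$$\frac{dJ}{da} = \int_{0}^{\infty} \frac{12 a}{\left(a^{2} + s^{2}\right)^{2}} \, ds = \frac{3 \pi}{a^{2}},$$
so $\int_{0}^{\infty} - \frac{6}{\left(a^{2} + s^{2}\right)^{2}} \, ds = - \frac{3 \pi}{2 a^{3}}$.

Setting $a = \frac{5}{4}$:
$$I = - \frac{96 \pi}{125}.$$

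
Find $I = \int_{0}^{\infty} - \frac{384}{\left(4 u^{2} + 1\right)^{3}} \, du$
$- 36 \pi$

Begin with the known result
$$J(a) = \int_{0}^{\infty} - \frac{6}{a^{2} + u^{2}} \, du = - \frac{3 \pi}{a}.$$

Differentiating under the integral sign with respect to $a$,
$$\frac{dJ}{da} = \int_{0}^{\infty} \frac{12 a}{\left(a^{2} + u^{2}\right)^{2}} \, du = \frac{3 \pi}{a^{2}},$$
so $\int_{0}^{\infty} - \frac{6}{\left(a^{2} + u^{2}\right)^{2}} \, du = - \frac{3 \pi}{2 a^{3}}$.

Repeating — each differentiation of $1/(u^2+a^2)^j$ produces $-2ja/(u^2+a^2)^{j+1}$ — and dividing through by $-2ja$ at each step yields, after $2$ differentiations in total,
$$\int_{0}^{\infty} - \frac{6}{\left(a^{2} + u^{2}\right)^{3}} \, du = - \frac{9 \pi}{8 a^{5}}.$$

Setting $a = \frac{1}{2}$:
$$I = - 36 \pi.$$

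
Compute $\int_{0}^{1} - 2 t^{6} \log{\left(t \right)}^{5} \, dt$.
$\frac{240}{117649}$

Consider the simpler parametrised integral
$$J(a) = \int_{0}^{1} - 2 t^{a} \, dt = - \frac{2}{a + 1}.$$

Differentiating under the integral sign brings down a factor of $\ln t$:
$$\frac{dJ}{da} = \int_{0}^{1} - 2 t^{a} \log{\left(t \right)} \, dt = \frac{2}{\left(a + 1\right)^{2}}.$$

Repeating $5$ times in total — each differentiation brings down another $\ln t$ — gives
$$\frac{d^{5}J}{da^{5}} = \int_{0}^{1} - 2 t^{a} \log{\left(t \right)}^{5} \, dt = \frac{240}{\left(a + 1\right)^{6}},$$
and the integrand here is exactly the target integrand, so $I = \frac{240}{\left(a + 1\right)^{6}}$.

Setting $a = 6$:
$$I = \frac{240}{117649}.$$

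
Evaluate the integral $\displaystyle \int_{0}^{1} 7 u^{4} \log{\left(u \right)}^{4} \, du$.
$\frac{168}{3125}$

Begin with the known integral
$$J(a) = \int_{0}^{1} 7 u^{a} \, du = \frac{7}{a + 1}.$$

Differentiating under the integral sign brings down a factor of $\ln u$:
$$\frac{dJ}{da} = \int_{0}^{1} 7 u^{a} \log{\left(u \right)} \, du = - \frac{7}{\left(a + 1\right)^{2}}.$$

Repeating $4$ times in total — each differentiation brings down another $\ln u$ — gives
$$\frac{d^{4}J}{da^{4}} = \int_{0}^{1} 7 u^{a} \log{\left(u \right)}^{4} \, du = \frac{168}{\left(a + 1\right)^{5}},$$
and the integrand here is exactly the target integrand, so $I = \frac{168}{\left(a + 1\right)^{5}}$.

Setting $a = 4$:
$$I = \frac{168}{3125}.$$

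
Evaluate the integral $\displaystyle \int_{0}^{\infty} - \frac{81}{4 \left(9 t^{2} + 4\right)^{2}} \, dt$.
$- \frac{27 \pi}{128}$

Start from the standard arctangent integral
$$J(a) = \int_{0}^{\infty} - \frac{1}{4 \left(a^{2} + t^{2}\right)} \, dt = - \frac{\pi}{8 a}.$$

Differentiating under the integral sign with respect to $a$,
$$\frac{dJ}{da} = \int_{0}^{\infty} \frac{a}{2 \left(a^{2} + t^{2}\right)^{2}} \, dt = \frac{\pi}{8 a^{2}},$$
so $\int_{0}^{\infty} - \frac{1}{4 \left(a^{2} + t^{2}\right)^{2}} \, dt = - \frac{\pi}{16 a^{3}}$.

Setting $a = \frac{2}{3}$:
$$I = - \frac{27 \pi}{128}.$$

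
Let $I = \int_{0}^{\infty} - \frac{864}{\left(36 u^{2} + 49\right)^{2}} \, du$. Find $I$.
$- \frac{36 \pi}{343}$

Recall the elementary integral
$$J(a) = \int_{0}^{\infty} - \frac{2}{3 \left(a^{2} + u^{2}\right)} \, du = - \frac{\pi}{3 a}.$$

Differentiating under the integral sign with respect to $a$,
$$\frac{dJ}{da} = \int_{0}^{\infty} \frac{4 a}{3 \left(a^{2} + u^{2}\right)^{2}} \, du = \frac{\pi}{3 a^{2}},$$
so $\int_{0}^{\infty} - \frac{2}{3 \left(a^{2} + u^{2}\right)^{2}} \, du = - \frac{\pi}{6 a^{3}}$.

Setting $a = \frac{7}{6}$:
$$I = - \frac{36 \pi}{343}.$$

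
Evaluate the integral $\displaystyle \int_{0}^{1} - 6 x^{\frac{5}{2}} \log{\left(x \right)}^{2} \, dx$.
$- \frac{96}{343}$

Start from the elementary integral
$$J(a) = \int_{0}^{1} - 6 x^{a} \, dx = - \frac{6}{a + 1}.$$

Differentiating under the integral sign brings down a factor of $\ln x$:
$$\frac{dJ}{da} = \int_{0}^{1} - 6 x^{a} \log{\left(x \right)} \, dx = \frac{6}{\left(a + 1\right)^{2}}.$$

Repeating twice in total — each differentiation brings down another $\ln x$ — gives
$$\frac{d^{2}J}{da^{2}} = \int_{0}^{1} - 6 x^{a} \log{\left(x \right)}^{2} \, dx = - \frac{12}{\left(a + 1\right)^{3}},$$
and the integrand here is exactly the target integrand, so $I = - \frac{12}{\left(a + 1\right)^{3}}$.

Setting $a = \frac{5}{2}$:
$$I = - \frac{96}{343}.$$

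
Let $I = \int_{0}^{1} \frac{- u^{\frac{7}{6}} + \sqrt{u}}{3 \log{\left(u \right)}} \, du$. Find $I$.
$\log{\left(\frac{39^{\frac{2}{3}}}{13} \right)}$

Replace the exponent $\frac{7}{6}$ by a parameter $a$: let $I(a) = \int_{0}^{1} \frac{\sqrt{u} - u^{a}}{3 \log{\left(u \right)}} \, du$.

Since $\dfrac{\partial}{\partial a}\,u^{a} = u^{a} \ln u$, the $\ln u$ in the denominator cancels and
$$\frac{dI}{da} = \int_{0}^{1} - \frac{1}{3} u^{a} \, du = - \frac{1}{3} \left[\frac{u^{a+1}}{a+1}\right]_0^1 = - \frac{1}{3 a + 3}.$$

Integrating with respect to $a$ gives $I(a) = - \frac{\log{\left(a + 1 \right)}}{3} - \frac{\log{\left(2 \right)}}{3} + \frac{\log{\left(3 \right)}}{3} + C$.

At $a = \frac{1}{2}$ the integrand is identically $0$, so $I(\frac{1}{2}) = 0$. The closed form gives $0$, hence $C = 0$.

Setting $a = \frac{7}{6}$:
$$I = \log{\left(\frac{39^{\frac{2}{3}}}{13} \right)}.$$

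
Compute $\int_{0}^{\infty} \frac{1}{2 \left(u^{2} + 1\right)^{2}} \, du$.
$\frac{\pi}{8}$

Begin with the known result
$$J(a) = \int_{0}^{\infty} \frac{1}{2 \left(a^{2} + u^{2}\right)} \, du = \frac{\pi}{4 a}.$$

Differentiating under the integral sign with respect to $a$,
$$\frac{dJ}{da} = \int_{0}^{\infty} - \frac{a}{\left(a^{2} + u^{2}\right)^{2}} \, du = - \frac{\pi}{4 a^{2}},$$
so $\int_{0}^{\infty} \frac{1}{2 \left(a^{2} + u^{2}\right)^{2}} \, du = \frac{\pi}{8 a^{3}}$.

Setting $a = 1$:
$$I = \frac{\pi}{8}.$$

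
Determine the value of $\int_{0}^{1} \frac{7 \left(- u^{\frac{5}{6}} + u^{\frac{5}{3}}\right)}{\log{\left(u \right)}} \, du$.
$\log{\left(\frac{268435456}{19487171} \right)}$

Introduce a parameter $a$ in the exponent: let $I(a) = \int_{0}^{1} \frac{7 \left(- u^{\frac{5}{6}} + u^{a}\right)}{\log{\left(u \right)}} \, du$.

Since $\dfrac{\partial}{\partial a}\,u^{a} = u^{a} \ln u$, the $\ln u$ in the denominator cancels and
$$\frac{dI}{da} = \int_{0}^{1} 7 u^{a} \, du = 7 \left[\frac{u^{a+1}}{a+1}\right]_0^1 = \frac{7}{a + 1}.$$

Integrating with respect to $a$ gives $I(a) = \log{\left(\frac{279936 \left(a + 1\right)^{7}}{19487171} \right)} + C$.

At $a = \frac{5}{6}$ the integrand is identically $0$, so $I(\frac{5}{6}) = 0$. The closed form gives $0$, hence $C = 0$.

Setting $a = \frac{5}{3}$:
$$I = \log{\left(\frac{268435456}{19487171} \right)}.$$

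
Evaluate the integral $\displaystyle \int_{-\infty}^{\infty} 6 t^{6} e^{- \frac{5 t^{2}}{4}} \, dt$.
$\frac{288 \sqrt{5} \sqrt{\pi}}{125}$

Consider the simpler parametrised integral
$$J(a) = \int_{-\infty}^{\infty} 6 e^{- a t^{2}} \, dt = \frac{6 \sqrt{\pi}}{\sqrt{a}}.$$

Differentiating under the integral sign brings down a factor of $(-t^2)$:
$$\frac{dJ}{da} = \int_{-\infty}^{\infty} - 6 t^{2} e^{- a t^{2}} \, dt = - \frac{3 \sqrt{\pi}}{a^{\frac{3}{2}}}.$$

Repeating $3$ times in total — each differentiation brings down another $(-t^2)$ — gives
$$\frac{d^{3}J}{da^{3}} = \int_{-\infty}^{\infty} - 6 t^{6} e^{- a t^{2}} \, dt = - \frac{45 \sqrt{\pi}}{4 a^{\frac{7}{2}}},$$
and the integrand here is $(-1)^{3}$ times the target integrand, so $I = (-1)^{3}\,\frac{d^{3}J}{da^{3}} = \frac{45 \sqrt{\pi}}{4 a^{\frac{7}{2}}}$.

Setting $a = \frac{5}{4}$:
$$I = \frac{288 \sqrt{5} \sqrt{\pi}}{125}.$$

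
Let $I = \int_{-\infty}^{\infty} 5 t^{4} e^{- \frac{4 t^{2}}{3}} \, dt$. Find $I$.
$\frac{135 \sqrt{3} \sqrt{\pi}}{128}$

Begin with the known integral
$$J(a) = \int_{-\infty}^{\infty} 5 e^{- a t^{2}} \, dt = \frac{5 \sqrt{\pi}}{\sqrt{a}}.$$

Differentiating under the integral sign brings down a factor of $(-t^2)$:
$$\frac{dJ}{da} = \int_{-\infty}^{\infty} - 5 t^{2} e^{- a t^{2}} \, dt = - \frac{5 \sqrt{\pi}}{2 a^{\frac{3}{2}}}.$$

Repeating twice in total — each differentiation brings down another $(-t^2)$ — gives
$$\frac{d^{2}J}{da^{2}} = \int_{-\infty}^{\infty} 5 t^{4} e^{- a t^{2}} \, dt = \frac{15 \sqrt{\pi}}{4 a^{\frac{5}{2}}},$$
and the integrand here is exactly the target integrand, so $I = \frac{15 \sqrt{\pi}}{4 a^{\frac{5}{2}}}$.

Setting $a = \frac{4}{3}$:
$$I = \frac{135 \sqrt{3} \sqrt{\pi}}{128}.$$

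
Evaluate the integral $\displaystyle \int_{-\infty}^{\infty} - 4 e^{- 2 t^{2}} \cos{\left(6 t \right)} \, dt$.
$- \frac{2 \sqrt{2} \sqrt{\pi}}{e^{\frac{9}{2}}}$

Treat the cosine frequency as a parameter and define $I(b) = \int_{-\infty}^{\infty} - 4 e^{- 2 t^{2}} \cos{\left(b t \right)} \, dt$.

Differentiating under the integral sign,
$$I'(b) = \int_{-\infty}^{\infty} 4 t e^{- 2 t^{2}} \sin{\left(b t \right)} \, dt.$$

Integrate $\int_{-\infty}^{\infty} t \sin(b t)\, e^{- 2 t^{2}}\, dt$ by parts with $u = \sin(b t)$ and $dv = t\, e^{- 2 t^{2}}\, dt$, giving $v = - \frac{e^{- 2 t^{2}}}{4}$. The boundary term vanishes and
$$\int_{-\infty}^{\infty} t \sin(b t)\, e^{- 2 t^{2}}\, dt = \frac{b}{4} \int_{-\infty}^{\infty} \cos(b t)\, e^{- 2 t^{2}}\, dt,$$
so $I'(b) = - \frac{b}{4}\, I(b)$.

This is a separable first-order ODE; solving with the initial condition $I(0) = \int_{-\infty}^{\infty} - 4 e^{- 2 t^{2}}\,dt = - 2 \sqrt{2} \sqrt{\pi}$ gives
$$I(b) = - 2 \sqrt{2} \sqrt{\pi} e^{- \frac{b^{2}}{8}}.$$

Setting $b = 6$:
$$I = - \frac{2 \sqrt{2} \sqrt{\pi}}{e^{\frac{9}{2}}}.$$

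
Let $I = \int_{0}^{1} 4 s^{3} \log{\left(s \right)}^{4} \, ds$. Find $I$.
$\frac{3}{32}$

Consider the simpler parametrised integral
$$J(a) = \int_{0}^{1} 4 s^{a} \, ds = \frac{4}{a + 1}.$$

Differentiating under the integral sign brings down a factor of $\ln s$:
$$\frac{dJ}{da} = \int_{0}^{1} 4 s^{a} \log{\left(s \right)} \, ds = - \frac{4}{\left(a + 1\right)^{2}}.$$

Repeating $4$ times in total — each differentiation brings down another $\ln s$ — gives
$$\frac{d^{4}J}{da^{4}} = \int_{0}^{1} 4 s^{a} \log{\left(s \right)}^{4} \, ds = \frac{96}{\left(a + 1\right)^{5}},$$
and the integrand here is exactly the target integrand, so $I = \frac{96}{\left(a + 1\right)^{5}}$.

Setting $a = 3$:
$$I = \frac{3}{32}.$$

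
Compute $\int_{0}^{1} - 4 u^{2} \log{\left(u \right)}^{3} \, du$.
$\frac{8}{27}$

Consider the simpler parametrised integral
$$J(a) = \int_{0}^{1} - 4 u^{a} \, du = - \frac{4}{a + 1}.$$

Differentiating under the integral sign brings down a factor of $\ln u$:
$$\frac{dJ}{da} = \int_{0}^{1} - 4 u^{a} \log{\left(u \right)} \, du = \frac{4}{\left(a + 1\right)^{2}}.$$

Repeating $3$ times in total — each differentiation brings down another $\ln u$ — gives
$$\frac{d^{3}J}{da^{3}} = \int_{0}^{1} - 4 u^{a} \log{\left(u \right)}^{3} \, du = \frac{24}{\left(a + 1\right)^{4}},$$
and the integrand here is exactly the target integrand, so $I = \frac{24}{\left(a + 1\right)^{4}}$.

Setting $a = 2$:
$$I = \frac{8}{27}.$$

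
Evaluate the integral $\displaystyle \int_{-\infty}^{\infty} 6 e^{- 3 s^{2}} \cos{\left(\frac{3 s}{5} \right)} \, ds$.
$\frac{2 \sqrt{3} \sqrt{\pi}}{e^{\frac{3}{100}}}$

Treat the cosine frequency as a parameter and define $I(b) = \int_{-\infty}^{\infty} 6 e^{- 3 s^{2}} \cos{\left(b s \right)} \, ds$.

Differentiating under the integral sign,
$$I'(b) = \int_{-\infty}^{\infty} - 6 s e^{- 3 s^{2}} \sin{\left(b s \right)} \, ds.$$

Integrate $\int_{-\infty}^{\infty} s \sin(b s)\, e^{- 3 s^{2}}\, ds$ by parts with $u = \sin(b s)$ and $dv = s\, e^{- 3 s^{2}}\, ds$, giving $v = - \frac{e^{- 3 s^{2}}}{6}$. The boundary term vanishes and
$$\int_{-\infty}^{\infty} s \sin(b s)\, e^{- 3 s^{2}}\, ds = \frac{b}{6} \int_{-\infty}^{\infty} \cos(b s)\, e^{- 3 s^{2}}\, ds,$$
so $I'(b) = - \frac{b}{6}\, I(b)$.

This is a separable first-order ODE; solving with the initial condition $I(0) = \int_{-\infty}^{\infty} 6 e^{- 3 s^{2}}\,ds = 2 \sqrt{3} \sqrt{\pi}$ gives
$$I(b) = 2 \sqrt{3} \sqrt{\pi} e^{- \frac{b^{2}}{12}}.$$

Setting $b = \frac{3}{5}$:
$$I = \frac{2 \sqrt{3} \sqrt{\pi}}{e^{\frac{3}{100}}}.$$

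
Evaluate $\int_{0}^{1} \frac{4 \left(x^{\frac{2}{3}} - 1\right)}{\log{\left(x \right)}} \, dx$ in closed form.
$\log{\left(\frac{625}{81} \right)}$

Introduce a parameter $a$ in the exponent: let $I(a) = \int_{0}^{1} \frac{4 \left(x^{a} - 1\right)}{\log{\left(x \right)}} \, dx$.

Since $\dfrac{\partial}{\partial a}\,x^{a} = x^{a} \ln x$, the $\ln x$ in the denominator cancels and
$$\frac{dI}{da} = \int_{0}^{1} 4 x^{a} \, dx = 4 \left[\frac{x^{a+1}}{a+1}\right]_0^1 = \frac{4}{a + 1}.$$

Integrating with respect to $a$ gives $I(a) = 4 \log{\left(a + 1 \right)} + C$.

At $a = 0$ the integrand is identically $0$, so $I(0) = 0$. The closed form gives $0$, hence $C = 0$.

Setting $a = \frac{2}{3}$:
$$I = \log{\left(\frac{625}{81} \right)}.$$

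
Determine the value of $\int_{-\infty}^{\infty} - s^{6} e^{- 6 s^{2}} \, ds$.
$- \frac{5 \sqrt{6} \sqrt{\pi}}{3456}$

Start from the elementary integral
$$J(a) = \int_{-\infty}^{\infty} - e^{- a s^{2}} \, ds = - \frac{\sqrt{\pi}}{\sqrt{a}}.$$

Differentiating under the integral sign brings down a factor of $(-s^2)$:
$$\frac{dJ}{da} = \int_{-\infty}^{\infty} s^{2} e^{- a s^{2}} \, ds = \frac{\sqrt{\pi}}{2 a^{\frac{3}{2}}}.$$

Repeating $3$ times in total — each differentiation brings down another $(-s^2)$ — gives
$$\frac{d^{3}J}{da^{3}} = \int_{-\infty}^{\infty} s^{6} e^{- a s^{2}} \, ds = \frac{15 \sqrt{\pi}}{8 a^{\frac{7}{2}}},$$
and the integrand here is $(-1)^{3}$ times the target integrand, so $I = (-1)^{3}\,\frac{d^{3}J}{da^{3}} = - \frac{15 \sqrt{\pi}}{8 a^{\frac{7}{2}}}$.

Setting $a = 6$:
$$I = - \frac{5 \sqrt{6} \sqrt{\pi}}{3456}.$$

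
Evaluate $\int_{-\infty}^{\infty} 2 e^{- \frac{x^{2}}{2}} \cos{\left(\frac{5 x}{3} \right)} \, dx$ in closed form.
$\frac{2 \sqrt{2} \sqrt{\pi}}{e^{\frac{25}{18}}}$

Treat the cosine frequency as a parameter and define $I(b) = \int_{-\infty}^{\infty} 2 e^{- \frac{x^{2}}{2}} \cos{\left(b x \right)} \, dx$.

Differentiating under the integral sign,
$$I'(b) = \int_{-\infty}^{\infty} - 2 x e^{- \frac{x^{2}}{2}} \sin{\left(b x \right)} \, dx.$$

Integrate $\int_{-\infty}^{\infty} x \sin(b x)\, e^{- \frac{x^{2}}{2}}\, dx$ by parts with $u = \sin(b x)$ and $dv = x\, e^{- \frac{x^{2}}{2}}\, dx$, giving $v = - e^{- \frac{x^{2}}{2}}$. The boundary term vanishes and
$$\int_{-\infty}^{\infty} x \sin(b x)\, e^{- \frac{x^{2}}{2}}\, dx = b \int_{-\infty}^{\infty} \cos(b x)\, e^{- \frac{x^{2}}{2}}\, dx,$$
so $I'(b) = - b\, I(b)$.

This is a separable first-order ODE; solving with the initial condition $I(0) = \int_{-\infty}^{\infty} 2 e^{- \frac{x^{2}}{2}}\,dx = 2 \sqrt{2} \sqrt{\pi}$ gives
$$I(b) = 2 \sqrt{2} \sqrt{\pi} e^{- \frac{b^{2}}{2}}.$$

Setting $b = \frac{5}{3}$:
$$I = \frac{2 \sqrt{2} \sqrt{\pi}}{e^{\frac{25}{18}}}.$$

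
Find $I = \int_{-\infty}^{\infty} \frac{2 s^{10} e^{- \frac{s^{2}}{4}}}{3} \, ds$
$40320 \sqrt{\pi}$

Begin with the known integral
$$J(a) = \int_{-\infty}^{\infty} \frac{2 e^{- a s^{2}}}{3} \, ds = \frac{2 \sqrt{\pi}}{3 \sqrt{a}}.$$

Differentiating under the integral sign brings down a factor of $(-s^2)$:
$$\frac{dJ}{da} = \int_{-\infty}^{\infty} - \frac{2 s^{2} e^{- a s^{2}}}{3} \, ds = - \frac{\sqrt{\pi}}{3 a^{\frac{3}{2}}}.$$

Repeating $5$ times in total — each differentiation brings down another $(-s^2)$ — gives
$$\frac{d^{5}J}{da^{5}} = \int_{-\infty}^{\infty} - \frac{2 s^{10} e^{- a s^{2}}}{3} \, ds = - \frac{315 \sqrt{\pi}}{16 a^{\frac{11}{2}}},$$
and the integrand here is $(-1)^{5}$ times the target integrand, so $I = (-1)^{5}\,\frac{d^{5}J}{da^{5}} = \frac{315 \sqrt{\pi}}{16 a^{\frac{11}{2}}}$.

Setting $a = \frac{1}{4}$:
$$I = 40320 \sqrt{\pi}.$$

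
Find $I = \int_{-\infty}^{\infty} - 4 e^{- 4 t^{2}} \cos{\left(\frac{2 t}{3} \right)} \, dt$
$- \frac{2 \sqrt{\pi}}{e^{\frac{1}{36}}}$

Treat the cosine frequency as a parameter and define $I(b) = \int_{-\infty}^{\infty} - 4 e^{- 4 t^{2}} \cos{\left(b t \right)} \, dt$.

Differentiating under the integral sign,
$$I'(b) = \int_{-\infty}^{\infty} 4 t e^{- 4 t^{2}} \sin{\left(b t \right)} \, dt.$$

Integrate $\int_{-\infty}^{\infty} t \sin(b t)\, e^{- 4 t^{2}}\, dt$ by parts with $u = \sin(b t)$ and $dv = t\, e^{- 4 t^{2}}\, dt$, giving $v = - \frac{e^{- 4 t^{2}}}{8}$. The boundary term vanishes and
$$\int_{-\infty}^{\infty} t \sin(b t)\, e^{- 4 t^{2}}\, dt = \frac{b}{8} \int_{-\infty}^{\infty} \cos(b t)\, e^{- 4 t^{2}}\, dt,$$
so $I'(b) = - \frac{b}{8}\, I(b)$.

This is a separable first-order ODE; solving with the initial condition $I(0) = \int_{-\infty}^{\infty} - 4 e^{- 4 t^{2}}\,dt = - 2 \sqrt{\pi}$ gives
$$I(b) = - 2 \sqrt{\pi} e^{- \frac{b^{2}}{16}}.$$

Setting $b = \frac{2}{3}$:
$$I = - \frac{2 \sqrt{\pi}}{e^{\frac{1}{36}}}.$$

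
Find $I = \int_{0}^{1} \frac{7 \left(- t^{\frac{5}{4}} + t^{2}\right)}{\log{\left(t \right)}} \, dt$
$\log{\left(\frac{16384}{2187} \right)}$

Introduce a parameter $a$ in the exponent: let $I(a) = \int_{0}^{1} \frac{7 \left(t^{2} - t^{a}\right)}{\log{\left(t \right)}} \, dt$.

Since $\dfrac{\partial}{\partial a}\,t^{a} = t^{a} \ln t$, the $\ln t$ in the denominator cancels and
$$\frac{dI}{da} = \int_{0}^{1} -7 t^{a} \, dt = -7 \left[\frac{t^{a+1}}{a+1}\right]_0^1 = - \frac{7}{a + 1}.$$

Integrating with respect to $a$ gives $I(a) = \log{\left(\frac{2187}{\left(a + 1\right)^{7}} \right)} + C$.

At $a = 2$ the integrand is identically $0$, so $I(2) = 0$. The closed form gives $0$, hence $C = 0$.

Setting $a = \frac{5}{4}$:
$$I = \log{\left(\frac{16384}{2187} \right)}.$$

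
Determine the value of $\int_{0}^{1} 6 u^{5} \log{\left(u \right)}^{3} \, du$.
$- \frac{1}{36}$

Begin with the known integral
$$J(a) = \int_{0}^{1} 6 u^{a} \, du = \frac{6}{a + 1}.$$

Differentiating under the integral sign brings down a factor of $\ln u$:
$$\frac{dJ}{da} = \int_{0}^{1} 6 u^{a} \log{\left(u \right)} \, du = - \frac{6}{\left(a + 1\right)^{2}}.$$

Repeating $3$ times in total — each differentiation brings down another $\ln u$ — gives
$$\frac{d^{3}J}{da^{3}} = \int_{0}^{1} 6 u^{a} \log{\left(u \right)}^{3} \, du = - \frac{36}{\left(a + 1\right)^{4}},$$
and the integrand here is exactly the target integrand, so $I = - \frac{36}{\left(a + 1\right)^{4}}$.

Setting $a = 5$:
$$I = - \frac{1}{36}.$$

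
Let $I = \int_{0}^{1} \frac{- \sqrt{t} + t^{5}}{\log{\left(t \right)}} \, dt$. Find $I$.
$\log{\left(4 \right)}$

Replace the exponent $5$ by a parameter $a$: let $I(a) = \int_{0}^{1} \frac{- \sqrt{t} + t^{a}}{\log{\left(t \right)}} \, dt$.

Since $\dfrac{\partial}{\partial a}\,t^{a} = t^{a} \ln t$, the $\ln t$ in the denominator cancels and
$$\frac{dI}{da} = \int_{0}^{1} t^{a} \, dt = \left[\frac{t^{a+1}}{a+1}\right]_0^1 = \frac{1}{a + 1}.$$

Integrating with respect to $a$ gives $I(a) = \log{\left(\frac{2 a}{3} + \frac{2}{3} \right)} + C$.

At $a = \frac{1}{2}$ the integrand is identically $0$, so $I(\frac{1}{2}) = 0$. The closed form gives $0$, hence $C = 0$.

Setting $a = 5$:
$$I = \log{\left(4 \right)}.$$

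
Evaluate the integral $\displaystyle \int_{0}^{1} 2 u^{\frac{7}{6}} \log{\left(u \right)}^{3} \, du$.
$- \frac{15552}{28561}$

Start from the elementary integral
$$J(a) = \int_{0}^{1} 2 u^{a} \, du = \frac{2}{a + 1}.$$

Differentiating under the integral sign brings down a factor of $\ln u$:
$$\frac{dJ}{da} = \int_{0}^{1} 2 u^{a} \log{\left(u \right)} \, du = - \frac{2}{\left(a + 1\right)^{2}}.$$

Repeating $3$ times in total — each differentiation brings down another $\ln u$ — gives
$$\frac{d^{3}J}{da^{3}} = \int_{0}^{1} 2 u^{a} \log{\left(u \right)}^{3} \, du = - \frac{12}{\left(a + 1\right)^{4}},$$
and the integrand here is exactly the target integrand, so $I = - \frac{12}{\left(a + 1\right)^{4}}$.

Setting $a = \frac{7}{6}$:
$$I = - \frac{15552}{28561}.$$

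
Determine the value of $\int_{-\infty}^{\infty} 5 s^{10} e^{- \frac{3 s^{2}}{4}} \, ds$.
$\frac{11200 \sqrt{3} \sqrt{\pi}}{27}$

Start from the elementary integral
$$J(a) = \int_{-\infty}^{\infty} 5 e^{- a s^{2}} \, ds = \frac{5 \sqrt{\pi}}{\sqrt{a}}.$$

Differentiating under the integral sign brings down a factor of $(-s^2)$:
$$\frac{dJ}{da} = \int_{-\infty}^{\infty} - 5 s^{2} e^{- a s^{2}} \, ds = - \frac{5 \sqrt{\pi}}{2 a^{\frac{3}{2}}}.$$

Repeating $5$ times in total — each differentiation brings down another $(-s^2)$ — gives
$$\frac{d^{5}J}{da^{5}} = \int_{-\infty}^{\infty} - 5 s^{10} e^{- a s^{2}} \, ds = - \frac{4725 \sqrt{\pi}}{32 a^{\frac{11}{2}}},$$
and the integrand here is $(-1)^{5}$ times the target integrand, so $I = (-1)^{5}\,\frac{d^{5}J}{da^{5}} = \frac{4725 \sqrt{\pi}}{32 a^{\frac{11}{2}}}$.

Setting $a = \frac{3}{4}$:
$$I = \frac{11200 \sqrt{3} \sqrt{\pi}}{27}.$$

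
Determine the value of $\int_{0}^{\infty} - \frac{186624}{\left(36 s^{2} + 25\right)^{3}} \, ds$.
$- \frac{5832 \pi}{3125}$

Begin with the known result
$$J(a) = \int_{0}^{\infty} - \frac{4}{a^{2} + s^{2}} \, ds = - \frac{2 \pi}{a}.$$

Differentiating under the integral sign with respect to $a$,
$$\frac{dJ}{da} = \int_{0}^{\infty} \frac{8 a}{\left(a^{2} + s^{2}\right)^{2}} \, ds = \frac{2 \pi}{a^{2}},$$
so $\int_{0}^{\infty} - \frac{4}{\left(a^{2} + s^{2}\right)^{2}} \, ds = - \frac{\pi}{a^{3}}$.

Repeating — each differentiation of $1/(s^2+a^2)^j$ produces $-2ja/(s^2+a^2)^{j+1}$ — and dividing through by $-2ja$ at each step yields, after $2$ differentiations in total,
$$\int_{0}^{\infty} - \frac{4}{\left(a^{2} + s^{2}\right)^{3}} \, ds = - \frac{3 \pi}{4 a^{5}}.$$

Setting $a = \frac{5}{6}$:
$$I = - \frac{5832 \pi}{3125}.$$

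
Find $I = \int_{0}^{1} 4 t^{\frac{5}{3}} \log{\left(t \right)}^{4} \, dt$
$\frac{729}{1024}$

Consider the simpler parametrised integral
$$J(a) = \int_{0}^{1} 4 t^{a} \, dt = \frac{4}{a + 1}.$$

Differentiating under the integral sign brings down a factor of $\ln t$:
$$\frac{dJ}{da} = \int_{0}^{1} 4 t^{a} \log{\left(t \right)} \, dt = - \frac{4}{\left(a + 1\right)^{2}}.$$

Repeating $4$ times in total — each differentiation brings down another $\ln t$ — gives
$$\frac{d^{4}J}{da^{4}} = \int_{0}^{1} 4 t^{a} \log{\left(t \right)}^{4} \, dt = \frac{96}{\left(a + 1\right)^{5}},$$
and the integrand here is exactly the target integrand, so $I = \frac{96}{\left(a + 1\right)^{5}}$.

Setting $a = \frac{5}{3}$:
$$I = \frac{729}{1024}.$$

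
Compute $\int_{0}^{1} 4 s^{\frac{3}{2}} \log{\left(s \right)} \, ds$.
$- \frac{16}{25}$

Consider the simpler parametrised integral
$$J(a) = \int_{0}^{1} 4 s^{a} \, ds = \frac{4}{a + 1}.$$

Differentiating under the integral sign brings down a factor of $\ln s$:
$$\frac{dJ}{da} = \int_{0}^{1} 4 s^{a} \log{\left(s \right)} \, ds = - \frac{4}{\left(a + 1\right)^{2}}.$$

The integral on the left is $I$, so $I = - \frac{4}{\left(a + 1\right)^{2}}$.

Setting $a = \frac{3}{2}$:
$$I = - \frac{16}{25}.$$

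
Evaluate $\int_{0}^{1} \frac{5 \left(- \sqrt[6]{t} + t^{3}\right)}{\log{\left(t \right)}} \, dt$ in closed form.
$- \log{\left(\frac{16807}{7962624} \right)}$

Introduce a parameter $a$ in the exponent: let $I(a) = \int_{0}^{1} \frac{5 \left(t^{3} - t^{a}\right)}{\log{\left(t \right)}} \, dt$.

Since $\dfrac{\partial}{\partial a}\,t^{a} = t^{a} \ln t$, the $\ln t$ in the denominator cancels and
$$\frac{dI}{da} = \int_{0}^{1} -5 t^{a} \, dt = -5 \left[\frac{t^{a+1}}{a+1}\right]_0^1 = - \frac{5}{a + 1}.$$

Integrating with respect to $a$ gives $I(a) = - \log{\left(\frac{\left(a + 1\right)^{5}}{1024} \right)} + C$.

At $a = 3$ the integrand is identically $0$, so $I(3) = 0$. The closed form gives $0$, hence $C = 0$.

Setting $a = \frac{1}{6}$:
$$I = - \log{\left(\frac{16807}{7962624} \right)}.$$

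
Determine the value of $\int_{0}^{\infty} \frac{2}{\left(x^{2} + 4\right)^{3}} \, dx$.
$\frac{3 \pi}{256}$

Recall the elementary integral
$$J(a) = \int_{0}^{\infty} \frac{2}{a^{2} + x^{2}} \, dx = \frac{\pi}{a}.$$

Differentiating under the integral sign with respect to $a$,
$$\frac{dJ}{da} = \int_{0}^{\infty} - \frac{4 a}{\left(a^{2} + x^{2}\right)^{2}} \, dx = - \frac{\pi}{a^{2}},$$
so $\int_{0}^{\infty} \frac{2}{\left(a^{2} + x^{2}\right)^{2}} \, dx = \frac{\pi}{2 a^{3}}$.

Repeating — each differentiation of $1/(x^2+a^2)^j$ produces $-2ja/(x^2+a^2)^{j+1}$ — and dividing through by $-2ja$ at each step yields, after $2$ differentiations in total,
$$\int_{0}^{\infty} \frac{2}{\left(a^{2} + x^{2}\right)^{3}} \, dx = \frac{3 \pi}{8 a^{5}}.$$

Setting $a = 2$:
$$I = \frac{3 \pi}{256}.$$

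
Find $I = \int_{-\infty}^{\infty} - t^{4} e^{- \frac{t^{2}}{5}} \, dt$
$- \frac{75 \sqrt{5} \sqrt{\pi}}{4}$

Consider the simpler parametrised integral
$$J(a) = \int_{-\infty}^{\infty} - e^{- a t^{2}} \, dt = - \frac{\sqrt{\pi}}{\sqrt{a}}.$$

Differentiating under the integral sign brings down a factor of $(-t^2)$:
$$\frac{dJ}{da} = \int_{-\infty}^{\infty} t^{2} e^{- a t^{2}} \, dt = \frac{\sqrt{\pi}}{2 a^{\frac{3}{2}}}.$$

Repeating twice in total — each differentiation brings down another $(-t^2)$ — gives
$$\frac{d^{2}J}{da^{2}} = \int_{-\infty}^{\infty} - t^{4} e^{- a t^{2}} \, dt = - \frac{3 \sqrt{\pi}}{4 a^{\frac{5}{2}}},$$
and the integrand here is exactly the target integrand, so $I = - \frac{3 \sqrt{\pi}}{4 a^{\frac{5}{2}}}$.

Setting $a = \frac{1}{5}$:
$$I = - \frac{75 \sqrt{5} \sqrt{\pi}}{4}.$$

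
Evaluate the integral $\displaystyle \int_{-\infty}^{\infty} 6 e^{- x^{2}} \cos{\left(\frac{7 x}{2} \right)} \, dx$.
$\frac{6 \sqrt{\pi}}{e^{\frac{49}{16}}}$

Treat the cosine frequency as a parameter and define $I(b) = \int_{-\infty}^{\infty} 6 e^{- x^{2}} \cos{\left(b x \right)} \, dx$.

Differentiating under the integral sign,
$$I'(b) = \int_{-\infty}^{\infty} - 6 x e^{- x^{2}} \sin{\left(b x \right)} \, dx.$$

Integrate $\int_{-\infty}^{\infty} x \sin(b x)\, e^{- x^{2}}\, dx$ by parts with $u = \sin(b x)$ and $dv = x\, e^{- x^{2}}\, dx$, giving $v = - \frac{e^{- x^{2}}}{2}$. The boundary term vanishes and
$$\int_{-\infty}^{\infty} x \sin(b x)\, e^{- x^{2}}\, dx = \frac{b}{2} \int_{-\infty}^{\infty} \cos(b x)\, e^{- x^{2}}\, dx,$$
so $I'(b) = - \frac{b}{2}\, I(b)$.

This is a separable first-order ODE; solving with the initial condition $I(0) = \int_{-\infty}^{\infty} 6 e^{- x^{2}}\,dx = 6 \sqrt{\pi}$ gives
$$I(b) = 6 \sqrt{\pi} e^{- \frac{b^{2}}{4}}.$$

Setting $b = \frac{7}{2}$:
$$I = \frac{6 \sqrt{\pi}}{e^{\frac{49}{16}}}.$$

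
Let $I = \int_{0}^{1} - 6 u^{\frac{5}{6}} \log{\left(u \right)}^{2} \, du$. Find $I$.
$- \frac{2592}{1331}$

Start from the elementary integral
$$J(a) = \int_{0}^{1} - 6 u^{a} \, du = - \frac{6}{a + 1}.$$

Differentiating under the integral sign brings down a factor of $\ln u$:
$$\frac{dJ}{da} = \int_{0}^{1} - 6 u^{a} \log{\left(u \right)} \, du = \frac{6}{\left(a + 1\right)^{2}}.$$

Repeating twice in total — each differentiation brings down another $\ln u$ — gives
$$\frac{d^{2}J}{da^{2}} = \int_{0}^{1} - 6 u^{a} \log{\left(u \right)}^{2} \, du = - \frac{12}{\left(a + 1\right)^{3}},$$
and the integrand here is exactly the target integrand, so $I = - \frac{12}{\left(a + 1\right)^{3}}$.

Setting $a = \frac{5}{6}$:
$$I = - \frac{2592}{1331}.$$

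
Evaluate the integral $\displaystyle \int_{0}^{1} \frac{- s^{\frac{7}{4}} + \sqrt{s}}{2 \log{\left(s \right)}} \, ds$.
$\log{\left(\frac{\sqrt{66}}{11} \right)}$

Introduce a parameter $a$ in the exponent: let $I(a) = \int_{0}^{1} \frac{- s^{\frac{7}{4}} + s^{a}}{2 \log{\left(s \right)}} \, ds$.

Since $\dfrac{\partial}{\partial a}\,s^{a} = s^{a} \ln s$, the $\ln s$ in the denominator cancels and
$$\frac{dI}{da} = \int_{0}^{1} \frac{1}{2} s^{a} \, ds = \frac{1}{2} \left[\frac{s^{a+1}}{a+1}\right]_0^1 = \frac{1}{2 \left(a + 1\right)}.$$

Integrating with respect to $a$ gives $I(a) = \frac{\log{\left(a + 1 \right)}}{2} - \frac{\log{\left(11 \right)}}{2} + \log{\left(2 \right)} + C$.

At $a = \frac{7}{4}$ the integrand is identically $0$, so $I(\frac{7}{4}) = 0$. The closed form gives $0$, hence $C = 0$.

Setting $a = \frac{1}{2}$:
$$I = \log{\left(\frac{\sqrt{66}}{11} \right)}.$$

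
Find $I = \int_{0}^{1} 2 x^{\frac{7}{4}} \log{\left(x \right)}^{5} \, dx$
$- \frac{983040}{1771561}$

Start from the elementary integral
$$J(a) = \int_{0}^{1} 2 x^{a} \, dx = \frac{2}{a + 1}.$$

Differentiating under the integral sign brings down a factor of $\ln x$:
$$\frac{dJ}{da} = \int_{0}^{1} 2 x^{a} \log{\left(x \right)} \, dx = - \frac{2}{\left(a + 1\right)^{2}}.$$

Repeating $5$ times in total — each differentiation brings down another $\ln x$ — gives
$$\frac{d^{5}J}{da^{5}} = \int_{0}^{1} 2 x^{a} \log{\left(x \right)}^{5} \, dx = - \frac{240}{\left(a + 1\right)^{6}},$$
and the integrand here is exactly the target integrand, so $I = - \frac{240}{\left(a + 1\right)^{6}}$.

Setting $a = \frac{7}{4}$:
$$I = - \frac{983040}{1771561}.$$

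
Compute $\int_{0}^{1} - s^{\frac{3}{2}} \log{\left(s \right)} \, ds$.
$\frac{4}{25}$

Begin with the known integral
$$J(a) = \int_{0}^{1} - s^{a} \, ds = - \frac{1}{a + 1}.$$

Differentiating under the integral sign brings down a factor of $\ln s$:
$$\frac{dJ}{da} = \int_{0}^{1} - s^{a} \log{\left(s \right)} \, ds = \frac{1}{\left(a + 1\right)^{2}}.$$

The integral on the left is $I$, so $I = \frac{1}{\left(a + 1\right)^{2}}$.

Setting $a = \frac{3}{2}$:
$$I = \frac{4}{25}.$$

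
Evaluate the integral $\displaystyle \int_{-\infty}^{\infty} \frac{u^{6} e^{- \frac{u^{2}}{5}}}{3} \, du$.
$\frac{625 \sqrt{5} \sqrt{\pi}}{8}$

Start from the elementary integral
$$J(a) = \int_{-\infty}^{\infty} \frac{e^{- a u^{2}}}{3} \, du = \frac{\sqrt{\pi}}{3 \sqrt{a}}.$$

Differentiating under the integral sign brings down a factor of $(-u^2)$:
$$\frac{dJ}{da} = \int_{-\infty}^{\infty} - \frac{u^{2} e^{- a u^{2}}}{3} \, du = - \frac{\sqrt{\pi}}{6 a^{\frac{3}{2}}}.$$

Repeating $3$ times in total — each differentiation brings down another $(-u^2)$ — gives
$$\frac{d^{3}J}{da^{3}} = \int_{-\infty}^{\infty} - \frac{u^{6} e^{- a u^{2}}}{3} \, du = - \frac{5 \sqrt{\pi}}{8 a^{\frac{7}{2}}},$$
and the integrand here is $(-1)^{3}$ times the target integrand, so $I = (-1)^{3}\,\frac{d^{3}J}{da^{3}} = \frac{5 \sqrt{\pi}}{8 a^{\frac{7}{2}}}$.

Setting $a = \frac{1}{5}$:
$$I = \frac{625 \sqrt{5} \sqrt{\pi}}{8}.$$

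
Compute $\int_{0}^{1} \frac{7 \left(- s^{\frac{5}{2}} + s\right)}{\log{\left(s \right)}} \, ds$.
$\log{\left(\frac{16384}{823543} \right)}$

Introduce a parameter $a$ in the exponent: let $I(a) = \int_{0}^{1} \frac{7 \left(s - s^{a}\right)}{\log{\left(s \right)}} \, ds$.

Since $\dfrac{\partial}{\partial a}\,s^{a} = s^{a} \ln s$, the $\ln s$ in the denominator cancels and
$$\frac{dI}{da} = \int_{0}^{1} -7 s^{a} \, ds = -7 \left[\frac{s^{a+1}}{a+1}\right]_0^1 = - \frac{7}{a + 1}.$$

Integrating with respect to $a$ gives $I(a) = \log{\left(\frac{128}{\left(a + 1\right)^{7}} \right)} + C$.

At $a = 1$ the integrand is identically $0$, so $I(1) = 0$. The closed form gives $0$, hence $C = 0$.

Setting $a = \frac{5}{2}$:
$$I = \log{\left(\frac{16384}{823543} \right)}.$$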